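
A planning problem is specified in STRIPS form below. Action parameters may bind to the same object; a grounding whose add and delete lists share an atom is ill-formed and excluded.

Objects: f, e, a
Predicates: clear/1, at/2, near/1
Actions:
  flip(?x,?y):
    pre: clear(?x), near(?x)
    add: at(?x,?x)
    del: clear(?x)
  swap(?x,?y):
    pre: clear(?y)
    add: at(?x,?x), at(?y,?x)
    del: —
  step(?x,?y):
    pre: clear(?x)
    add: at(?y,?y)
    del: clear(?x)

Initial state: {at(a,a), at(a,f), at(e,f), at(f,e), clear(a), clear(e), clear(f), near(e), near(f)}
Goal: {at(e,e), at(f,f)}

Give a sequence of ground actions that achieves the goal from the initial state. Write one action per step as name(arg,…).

flip(f,f); flip(e,f)

1. flip(f,f)  →  {at(a,a), at(a,f), at(e,f), at(f,e), at(f,f), clear(a), clear(e), near(e), near(f)}
2. flip(e,f)  →  {at(a,a), at(a,f), at(e,e), at(e,f), at(f,e), at(f,f), clear(a), near(e), near(f)}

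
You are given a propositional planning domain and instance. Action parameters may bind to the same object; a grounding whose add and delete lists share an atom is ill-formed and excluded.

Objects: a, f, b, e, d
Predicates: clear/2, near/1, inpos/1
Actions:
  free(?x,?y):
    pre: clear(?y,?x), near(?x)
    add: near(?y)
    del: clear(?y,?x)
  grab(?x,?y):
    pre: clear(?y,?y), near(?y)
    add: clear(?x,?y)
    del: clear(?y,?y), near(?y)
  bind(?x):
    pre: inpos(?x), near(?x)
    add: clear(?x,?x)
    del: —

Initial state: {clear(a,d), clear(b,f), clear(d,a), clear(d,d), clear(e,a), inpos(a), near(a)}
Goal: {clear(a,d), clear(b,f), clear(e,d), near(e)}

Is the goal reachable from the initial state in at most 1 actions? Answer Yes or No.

No

1. free(a,e)  →  {clear(a,d), clear(b,f), clear(d,a), clear(d,d), inpos(a), near(a), near(e)}
2. free(a,d)  →  {clear(a,d), clear(b,f), clear(d,d), inpos(a), near(a), near(d), near(e)}
3. grab(e,d)  →  {clear(a,d), clear(b,f), clear(e,d), inpos(a), near(a), near(e)}
optimal plan length = 3; 3 > 1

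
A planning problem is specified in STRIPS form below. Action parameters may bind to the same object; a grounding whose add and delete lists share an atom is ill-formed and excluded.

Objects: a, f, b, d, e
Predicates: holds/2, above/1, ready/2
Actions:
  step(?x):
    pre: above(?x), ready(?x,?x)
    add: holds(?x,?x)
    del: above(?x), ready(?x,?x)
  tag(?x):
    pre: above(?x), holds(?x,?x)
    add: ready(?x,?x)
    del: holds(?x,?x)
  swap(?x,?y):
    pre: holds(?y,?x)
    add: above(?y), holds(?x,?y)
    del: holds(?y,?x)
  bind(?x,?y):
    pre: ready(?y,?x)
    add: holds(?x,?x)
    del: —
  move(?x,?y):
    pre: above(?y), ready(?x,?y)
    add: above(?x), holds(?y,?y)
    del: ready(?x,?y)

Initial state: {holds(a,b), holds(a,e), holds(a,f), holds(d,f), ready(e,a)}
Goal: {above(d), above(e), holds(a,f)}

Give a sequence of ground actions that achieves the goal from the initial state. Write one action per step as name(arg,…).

1. swap(f,d)  →  {above(d), holds(a,b), holds(a,e), holds(a,f), holds(f,d), ready(e,a)}
2. swap(b,a)  →  {above(a), above(d), holds(a,e), holds(a,f), holds(b,a), holds(f,d), ready(e,a)}
3. move(e,a)  →  {above(a), above(d), above(e), holds(a,a), holds(a,e), holds(a,f), holds(b,a), holds(f,d)}

swap(f,d); swap(b,a); move(e,a)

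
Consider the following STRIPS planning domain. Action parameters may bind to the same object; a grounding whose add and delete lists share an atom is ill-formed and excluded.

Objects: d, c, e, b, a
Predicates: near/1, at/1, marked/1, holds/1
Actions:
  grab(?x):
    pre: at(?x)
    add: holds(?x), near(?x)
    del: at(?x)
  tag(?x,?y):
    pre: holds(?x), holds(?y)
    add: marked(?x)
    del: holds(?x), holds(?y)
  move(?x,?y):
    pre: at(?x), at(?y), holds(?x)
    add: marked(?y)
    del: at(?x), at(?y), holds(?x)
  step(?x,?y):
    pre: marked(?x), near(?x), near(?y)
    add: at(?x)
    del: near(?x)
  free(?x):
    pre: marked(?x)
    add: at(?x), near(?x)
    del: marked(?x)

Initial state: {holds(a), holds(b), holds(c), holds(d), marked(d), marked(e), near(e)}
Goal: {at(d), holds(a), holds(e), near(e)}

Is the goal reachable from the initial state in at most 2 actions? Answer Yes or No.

No

1. step(e,e)  →  {at(e), holds(a), holds(b), holds(c), holds(d), marked(d), marked(e)}
2. grab(e)  →  {holds(a), holds(b), holds(c), holds(d), holds(e), marked(d), marked(e), near(e)}
3. free(d)  →  {at(d), holds(a), holds(b), holds(c), holds(d), holds(e), marked(e), near(d), near(e)}
optimal plan length = 3; 3 > 2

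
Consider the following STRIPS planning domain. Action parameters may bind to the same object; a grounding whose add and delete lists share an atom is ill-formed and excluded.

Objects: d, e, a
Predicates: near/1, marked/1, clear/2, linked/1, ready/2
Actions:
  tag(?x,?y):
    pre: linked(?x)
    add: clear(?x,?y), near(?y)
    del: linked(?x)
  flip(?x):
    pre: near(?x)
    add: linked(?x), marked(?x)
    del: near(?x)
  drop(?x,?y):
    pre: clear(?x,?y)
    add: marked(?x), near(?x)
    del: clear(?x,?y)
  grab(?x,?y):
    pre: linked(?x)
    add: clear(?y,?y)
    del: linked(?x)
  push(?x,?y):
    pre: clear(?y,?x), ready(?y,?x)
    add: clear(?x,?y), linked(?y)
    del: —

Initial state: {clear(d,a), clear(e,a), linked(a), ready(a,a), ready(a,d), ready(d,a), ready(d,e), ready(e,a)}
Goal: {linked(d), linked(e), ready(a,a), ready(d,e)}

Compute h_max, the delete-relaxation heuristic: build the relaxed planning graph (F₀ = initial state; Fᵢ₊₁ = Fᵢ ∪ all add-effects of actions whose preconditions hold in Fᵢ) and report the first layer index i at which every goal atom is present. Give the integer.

1

F0 = init (8 atoms)
F1 = F0 ∪ {clear(a,a), clear(a,d), clear(a,e), clear(d,d), clear(e,e), linked(d), linked(e), marked(d), marked(e), near(a), near(d), near(e)}  (20 atoms)
goal ⊆ F1  ⇒  h_max = 1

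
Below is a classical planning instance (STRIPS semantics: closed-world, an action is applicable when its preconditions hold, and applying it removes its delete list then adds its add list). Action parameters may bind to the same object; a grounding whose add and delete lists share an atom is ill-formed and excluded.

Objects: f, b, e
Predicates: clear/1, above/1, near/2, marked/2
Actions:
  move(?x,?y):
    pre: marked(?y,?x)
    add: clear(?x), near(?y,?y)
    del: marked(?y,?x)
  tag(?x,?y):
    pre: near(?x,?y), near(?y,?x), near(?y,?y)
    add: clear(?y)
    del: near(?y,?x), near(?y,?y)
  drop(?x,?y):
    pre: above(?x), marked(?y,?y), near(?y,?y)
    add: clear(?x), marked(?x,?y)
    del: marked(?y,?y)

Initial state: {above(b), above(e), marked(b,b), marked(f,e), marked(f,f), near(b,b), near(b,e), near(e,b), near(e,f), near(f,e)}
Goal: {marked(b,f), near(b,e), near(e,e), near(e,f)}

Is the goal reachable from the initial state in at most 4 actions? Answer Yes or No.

Yes

1. move(e,f)  →  {above(b), above(e), clear(e), marked(b,b), marked(f,f), near(b,b), near(b,e), near(e,b), near(e,f), near(f,e), near(f,f)}
2. drop(b,f)  →  {above(b), above(e), clear(b), clear(e), marked(b,b), marked(b,f), near(b,b), near(b,e), near(e,b), near(e,f), near(f,e), near(f,f)}
3. drop(e,b)  →  {above(b), above(e), clear(b), clear(e), marked(b,f), marked(e,b), near(b,b), near(b,e), near(e,b), near(e,f), near(f,e), near(f,f)}
4. move(b,e)  →  {above(b), above(e), clear(b), clear(e), marked(b,f), near(b,b), near(b,e), near(e,b), near(e,e), near(e,f), near(f,e), near(f,f)}
optimal plan length = 4; 4 ≤ 4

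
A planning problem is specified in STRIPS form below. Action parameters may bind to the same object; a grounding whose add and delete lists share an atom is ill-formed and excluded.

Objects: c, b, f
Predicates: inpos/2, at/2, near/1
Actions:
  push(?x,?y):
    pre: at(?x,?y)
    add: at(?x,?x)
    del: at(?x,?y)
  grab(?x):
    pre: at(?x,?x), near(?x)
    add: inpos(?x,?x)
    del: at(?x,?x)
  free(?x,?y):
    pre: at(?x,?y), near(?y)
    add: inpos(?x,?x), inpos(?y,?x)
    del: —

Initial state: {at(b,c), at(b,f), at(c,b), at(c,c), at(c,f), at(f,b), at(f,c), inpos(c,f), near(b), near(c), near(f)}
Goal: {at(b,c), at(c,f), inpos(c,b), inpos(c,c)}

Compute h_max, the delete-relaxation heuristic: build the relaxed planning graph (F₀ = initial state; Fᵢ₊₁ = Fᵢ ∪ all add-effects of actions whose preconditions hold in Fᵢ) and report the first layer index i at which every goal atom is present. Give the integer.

1

F0 = init (11 atoms)
F1 = F0 ∪ {at(b,b), at(f,f), inpos(b,b), inpos(b,c), inpos(b,f), inpos(c,b), inpos(c,c), inpos(f,b), inpos(f,c), inpos(f,f)}  (21 atoms)
goal ⊆ F1  ⇒  h_max = 1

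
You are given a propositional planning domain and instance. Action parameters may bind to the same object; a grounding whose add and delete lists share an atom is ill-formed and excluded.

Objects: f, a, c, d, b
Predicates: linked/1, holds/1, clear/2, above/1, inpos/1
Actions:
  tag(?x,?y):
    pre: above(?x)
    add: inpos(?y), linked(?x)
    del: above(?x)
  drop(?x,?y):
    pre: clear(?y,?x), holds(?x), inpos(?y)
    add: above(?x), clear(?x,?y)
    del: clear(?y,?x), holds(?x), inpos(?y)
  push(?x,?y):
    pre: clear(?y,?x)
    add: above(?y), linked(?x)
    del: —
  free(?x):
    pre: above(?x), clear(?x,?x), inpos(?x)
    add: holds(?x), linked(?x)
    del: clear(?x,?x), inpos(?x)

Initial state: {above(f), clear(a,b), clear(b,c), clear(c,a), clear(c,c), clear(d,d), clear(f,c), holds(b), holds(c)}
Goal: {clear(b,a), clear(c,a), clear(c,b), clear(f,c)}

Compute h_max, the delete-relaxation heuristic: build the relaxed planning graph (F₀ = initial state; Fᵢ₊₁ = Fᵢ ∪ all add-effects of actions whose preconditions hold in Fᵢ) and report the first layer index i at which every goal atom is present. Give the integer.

2

F0 = init (9 atoms)
F1 = F0 ∪ {above(a), above(b), above(c), above(d), inpos(a), inpos(b), inpos(c), inpos(d), inpos(f), linked(a), linked(b), linked(c), linked(d), linked(f)}  (23 atoms)
F2 = F1 ∪ {clear(b,a), clear(c,b), clear(c,f), holds(d)}  (27 atoms)
goal ⊆ F2  ⇒  h_max = 2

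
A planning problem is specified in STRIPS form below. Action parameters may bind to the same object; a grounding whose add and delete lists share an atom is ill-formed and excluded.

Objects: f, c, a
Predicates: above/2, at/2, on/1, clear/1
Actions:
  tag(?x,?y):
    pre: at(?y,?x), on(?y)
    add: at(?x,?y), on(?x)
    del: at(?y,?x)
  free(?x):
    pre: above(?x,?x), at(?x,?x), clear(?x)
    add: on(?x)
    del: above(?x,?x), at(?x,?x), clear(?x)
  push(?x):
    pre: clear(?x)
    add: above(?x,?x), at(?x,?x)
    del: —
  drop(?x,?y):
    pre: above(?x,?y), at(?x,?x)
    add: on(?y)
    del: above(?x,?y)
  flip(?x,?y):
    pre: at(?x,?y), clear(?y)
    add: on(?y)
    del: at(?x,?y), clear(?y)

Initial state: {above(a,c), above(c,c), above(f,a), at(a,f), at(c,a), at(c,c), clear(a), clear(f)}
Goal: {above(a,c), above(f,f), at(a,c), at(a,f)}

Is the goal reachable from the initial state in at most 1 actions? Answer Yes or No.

1. push(f)  →  {above(a,c), above(c,c), above(f,a), above(f,f), at(a,f), at(c,a), at(c,c), at(f,f), clear(a), clear(f)}
2. drop(c,c)  →  {above(a,c), above(f,a), above(f,f), at(a,f), at(c,a), at(c,c), at(f,f), clear(a), clear(f), on(c)}
3. tag(a,c)  →  {above(a,c), above(f,a), above(f,f), at(a,c), at(a,f), at(c,c), at(f,f), clear(a), clear(f), on(a), on(c)}
optimal plan length = 3; 3 > 1

No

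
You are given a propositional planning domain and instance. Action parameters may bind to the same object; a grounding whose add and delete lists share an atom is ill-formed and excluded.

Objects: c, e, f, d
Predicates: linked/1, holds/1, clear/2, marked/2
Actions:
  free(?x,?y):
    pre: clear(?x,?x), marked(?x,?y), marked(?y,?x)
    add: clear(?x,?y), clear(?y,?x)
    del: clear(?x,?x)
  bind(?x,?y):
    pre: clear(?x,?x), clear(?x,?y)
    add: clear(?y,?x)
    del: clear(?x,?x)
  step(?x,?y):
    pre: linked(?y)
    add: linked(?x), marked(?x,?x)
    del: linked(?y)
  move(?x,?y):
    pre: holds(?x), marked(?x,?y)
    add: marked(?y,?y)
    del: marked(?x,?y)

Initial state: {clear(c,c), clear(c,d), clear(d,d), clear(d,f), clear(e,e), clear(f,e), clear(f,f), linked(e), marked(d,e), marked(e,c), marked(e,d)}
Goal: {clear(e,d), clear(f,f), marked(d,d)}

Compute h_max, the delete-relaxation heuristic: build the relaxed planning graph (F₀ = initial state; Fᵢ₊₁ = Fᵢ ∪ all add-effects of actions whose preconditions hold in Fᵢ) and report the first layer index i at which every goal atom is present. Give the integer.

1

F0 = init (11 atoms)
F1 = F0 ∪ {clear(d,c), clear(d,e), clear(e,d), clear(e,f), clear(f,d), linked(c), linked(d), linked(f), marked(c,c), marked(d,d), marked(f,f)}  (22 atoms)
goal ⊆ F1  ⇒  h_max = 1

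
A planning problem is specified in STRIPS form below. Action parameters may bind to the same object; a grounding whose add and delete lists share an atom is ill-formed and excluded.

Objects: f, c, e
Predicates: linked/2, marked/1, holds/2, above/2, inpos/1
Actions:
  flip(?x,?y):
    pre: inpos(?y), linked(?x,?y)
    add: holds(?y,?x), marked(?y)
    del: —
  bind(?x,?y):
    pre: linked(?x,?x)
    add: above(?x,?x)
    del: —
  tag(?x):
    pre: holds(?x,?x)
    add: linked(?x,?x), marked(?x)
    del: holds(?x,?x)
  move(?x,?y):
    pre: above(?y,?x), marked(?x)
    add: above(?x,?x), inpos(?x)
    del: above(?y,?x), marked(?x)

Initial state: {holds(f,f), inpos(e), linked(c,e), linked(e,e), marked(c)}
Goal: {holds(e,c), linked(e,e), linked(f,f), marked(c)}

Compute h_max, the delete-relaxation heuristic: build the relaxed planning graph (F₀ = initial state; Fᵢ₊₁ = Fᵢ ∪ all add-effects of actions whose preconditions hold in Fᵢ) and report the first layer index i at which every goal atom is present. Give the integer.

F0 = init (5 atoms)
F1 = F0 ∪ {above(e,e), holds(e,c), holds(e,e), linked(f,f), marked(e), marked(f)}  (11 atoms)
goal ⊆ F1  ⇒  h_max = 1

1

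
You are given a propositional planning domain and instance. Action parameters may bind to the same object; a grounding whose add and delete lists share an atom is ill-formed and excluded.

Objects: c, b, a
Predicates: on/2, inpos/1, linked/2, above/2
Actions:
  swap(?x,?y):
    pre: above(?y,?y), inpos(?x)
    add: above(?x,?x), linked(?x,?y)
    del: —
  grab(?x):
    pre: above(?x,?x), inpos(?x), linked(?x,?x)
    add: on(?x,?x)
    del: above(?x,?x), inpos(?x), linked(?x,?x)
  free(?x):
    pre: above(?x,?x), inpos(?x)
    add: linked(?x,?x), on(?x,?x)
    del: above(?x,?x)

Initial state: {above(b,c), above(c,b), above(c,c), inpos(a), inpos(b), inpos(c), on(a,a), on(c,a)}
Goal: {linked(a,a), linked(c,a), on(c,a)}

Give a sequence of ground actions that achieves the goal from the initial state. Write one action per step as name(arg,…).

swap(a,c); swap(c,a); swap(a,a)

1. swap(a,c)  →  {above(a,a), above(b,c), above(c,b), above(c,c), inpos(a), inpos(b), inpos(c), linked(a,c), on(a,a), on(c,a)}
2. swap(c,a)  →  {above(a,a), above(b,c), above(c,b), above(c,c), inpos(a), inpos(b), inpos(c), linked(a,c), linked(c,a), on(a,a), on(c,a)}
3. swap(a,a)  →  {above(a,a), above(b,c), above(c,b), above(c,c), inpos(a), inpos(b), inpos(c), linked(a,a), linked(a,c), linked(c,a), on(a,a), on(c,a)}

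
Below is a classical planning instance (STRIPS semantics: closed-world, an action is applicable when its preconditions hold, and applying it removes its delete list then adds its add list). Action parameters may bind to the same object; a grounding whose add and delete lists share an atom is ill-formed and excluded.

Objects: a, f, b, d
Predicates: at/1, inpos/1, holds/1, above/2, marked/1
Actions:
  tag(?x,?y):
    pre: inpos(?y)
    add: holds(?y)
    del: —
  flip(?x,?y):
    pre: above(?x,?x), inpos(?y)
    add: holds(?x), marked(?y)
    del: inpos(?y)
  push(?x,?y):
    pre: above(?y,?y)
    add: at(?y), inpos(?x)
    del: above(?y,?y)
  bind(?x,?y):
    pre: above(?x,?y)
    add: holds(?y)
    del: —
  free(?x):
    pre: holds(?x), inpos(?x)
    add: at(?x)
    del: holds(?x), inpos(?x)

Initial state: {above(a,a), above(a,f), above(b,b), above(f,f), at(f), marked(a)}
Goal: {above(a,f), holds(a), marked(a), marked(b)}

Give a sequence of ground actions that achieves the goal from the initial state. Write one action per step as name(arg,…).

push(b,f); flip(a,b)

1. push(b,f)  →  {above(a,a), above(a,f), above(b,b), at(f), inpos(b), marked(a)}
2. flip(a,b)  →  {above(a,a), above(a,f), above(b,b), at(f), holds(a), marked(a), marked(b)}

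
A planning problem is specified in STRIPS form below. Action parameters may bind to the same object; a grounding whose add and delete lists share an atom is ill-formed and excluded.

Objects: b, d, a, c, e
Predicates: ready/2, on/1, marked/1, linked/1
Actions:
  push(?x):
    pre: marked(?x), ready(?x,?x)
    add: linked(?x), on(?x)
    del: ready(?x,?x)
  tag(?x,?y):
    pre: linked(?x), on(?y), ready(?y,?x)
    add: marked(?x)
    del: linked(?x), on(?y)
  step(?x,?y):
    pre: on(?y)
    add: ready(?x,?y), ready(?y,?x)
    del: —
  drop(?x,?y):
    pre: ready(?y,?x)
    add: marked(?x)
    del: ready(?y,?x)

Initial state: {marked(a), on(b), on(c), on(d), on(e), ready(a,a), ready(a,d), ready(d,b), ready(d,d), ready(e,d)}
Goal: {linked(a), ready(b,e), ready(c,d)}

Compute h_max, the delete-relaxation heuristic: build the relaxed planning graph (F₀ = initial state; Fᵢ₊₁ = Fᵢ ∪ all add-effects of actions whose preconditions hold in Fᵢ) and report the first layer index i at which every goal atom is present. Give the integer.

1

F0 = init (10 atoms)
F1 = F0 ∪ {linked(a), marked(b), marked(d), on(a), ready(a,b), ready(a,c), ready(a,e), ready(b,a), ready(b,b), ready(b,c), ready(b,d), ready(b,e), ready(c,a), ready(c,b), ready(c,c), ready(c,d), ready(c,e), ready(d,a), ready(d,c), ready(d,e), ready(e,a), ready(e,b), ready(e,c), ready(e,e)}  (34 atoms)
goal ⊆ F1  ⇒  h_max = 1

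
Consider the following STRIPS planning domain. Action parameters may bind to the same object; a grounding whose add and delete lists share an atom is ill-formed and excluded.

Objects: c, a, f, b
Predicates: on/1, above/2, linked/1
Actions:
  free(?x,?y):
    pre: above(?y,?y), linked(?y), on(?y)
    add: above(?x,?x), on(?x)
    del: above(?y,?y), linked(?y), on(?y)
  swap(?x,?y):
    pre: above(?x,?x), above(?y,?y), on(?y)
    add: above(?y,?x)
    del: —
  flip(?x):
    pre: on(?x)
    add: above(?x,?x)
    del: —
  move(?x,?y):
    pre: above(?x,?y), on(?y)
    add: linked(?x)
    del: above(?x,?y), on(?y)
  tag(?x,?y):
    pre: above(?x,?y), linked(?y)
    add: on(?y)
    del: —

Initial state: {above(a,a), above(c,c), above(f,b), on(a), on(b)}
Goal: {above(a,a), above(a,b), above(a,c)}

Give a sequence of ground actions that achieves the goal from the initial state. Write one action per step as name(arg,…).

1. swap(c,a)  →  {above(a,a), above(a,c), above(c,c), above(f,b), on(a), on(b)}
2. flip(b)  →  {above(a,a), above(a,c), above(b,b), above(c,c), above(f,b), on(a), on(b)}
3. swap(b,a)  →  {above(a,a), above(a,b), above(a,c), above(b,b), above(c,c), above(f,b), on(a), on(b)}

swap(c,a); flip(b); swap(b,a)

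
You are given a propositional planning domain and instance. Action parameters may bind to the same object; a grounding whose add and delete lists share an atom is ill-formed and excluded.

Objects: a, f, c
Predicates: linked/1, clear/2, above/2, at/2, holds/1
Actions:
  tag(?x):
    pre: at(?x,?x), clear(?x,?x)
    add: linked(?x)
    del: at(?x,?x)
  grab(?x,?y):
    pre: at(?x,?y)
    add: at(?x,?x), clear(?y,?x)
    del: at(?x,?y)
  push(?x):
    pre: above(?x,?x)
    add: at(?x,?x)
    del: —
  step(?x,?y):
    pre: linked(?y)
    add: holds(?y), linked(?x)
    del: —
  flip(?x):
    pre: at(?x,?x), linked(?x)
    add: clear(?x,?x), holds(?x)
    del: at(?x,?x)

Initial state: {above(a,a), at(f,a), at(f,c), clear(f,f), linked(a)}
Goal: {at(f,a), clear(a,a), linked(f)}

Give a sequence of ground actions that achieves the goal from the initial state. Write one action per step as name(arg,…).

push(a); step(f,a); flip(a)

1. push(a)  →  {above(a,a), at(a,a), at(f,a), at(f,c), clear(f,f), linked(a)}
2. step(f,a)  →  {above(a,a), at(a,a), at(f,a), at(f,c), clear(f,f), holds(a), linked(a), linked(f)}
3. flip(a)  →  {above(a,a), at(f,a), at(f,c), clear(a,a), clear(f,f), holds(a), linked(a), linked(f)}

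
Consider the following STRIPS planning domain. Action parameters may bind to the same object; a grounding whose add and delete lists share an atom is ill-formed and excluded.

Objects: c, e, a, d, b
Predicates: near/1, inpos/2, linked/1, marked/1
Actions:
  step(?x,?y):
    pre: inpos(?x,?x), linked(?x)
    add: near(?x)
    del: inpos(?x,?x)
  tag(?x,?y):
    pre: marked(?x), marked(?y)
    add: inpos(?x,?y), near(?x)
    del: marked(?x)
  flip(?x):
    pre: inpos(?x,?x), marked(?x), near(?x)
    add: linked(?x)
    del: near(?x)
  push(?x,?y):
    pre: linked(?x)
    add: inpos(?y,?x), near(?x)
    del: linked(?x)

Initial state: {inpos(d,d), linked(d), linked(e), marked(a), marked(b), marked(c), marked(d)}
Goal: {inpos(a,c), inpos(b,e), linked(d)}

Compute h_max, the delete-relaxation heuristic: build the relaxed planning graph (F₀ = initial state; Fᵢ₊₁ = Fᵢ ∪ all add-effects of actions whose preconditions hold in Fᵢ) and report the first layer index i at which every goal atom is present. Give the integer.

1

F0 = init (7 atoms)
F1 = F0 ∪ {inpos(a,a), inpos(a,b), inpos(a,c), inpos(a,d), inpos(a,e), inpos(b,a), inpos(b,b), inpos(b,c), inpos(b,d), inpos(b,e), inpos(c,a), inpos(c,b), inpos(c,c), inpos(c,d), inpos(c,e), inpos(d,a), inpos(d,b), inpos(d,c), inpos(d,e), inpos(e,d), inpos(e,e), near(a), near(b), near(c), near(d), near(e)}  (33 atoms)
goal ⊆ F1  ⇒  h_max = 1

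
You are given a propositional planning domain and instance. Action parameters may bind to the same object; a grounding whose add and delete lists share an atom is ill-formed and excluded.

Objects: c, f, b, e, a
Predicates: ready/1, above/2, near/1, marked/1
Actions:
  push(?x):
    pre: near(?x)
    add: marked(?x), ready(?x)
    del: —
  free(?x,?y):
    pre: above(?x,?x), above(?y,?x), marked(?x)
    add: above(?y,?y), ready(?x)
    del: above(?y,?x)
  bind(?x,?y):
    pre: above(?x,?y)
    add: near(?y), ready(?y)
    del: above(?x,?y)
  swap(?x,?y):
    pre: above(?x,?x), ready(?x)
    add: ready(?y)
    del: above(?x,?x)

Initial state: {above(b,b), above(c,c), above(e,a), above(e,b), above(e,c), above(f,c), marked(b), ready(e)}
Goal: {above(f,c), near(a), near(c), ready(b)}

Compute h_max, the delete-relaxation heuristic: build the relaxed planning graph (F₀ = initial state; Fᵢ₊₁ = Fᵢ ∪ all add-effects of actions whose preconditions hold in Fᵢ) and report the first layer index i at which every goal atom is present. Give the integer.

F0 = init (8 atoms)
F1 = F0 ∪ {above(e,e), near(a), near(b), near(c), ready(a), ready(b), ready(c)}  (15 atoms)
goal ⊆ F1  ⇒  h_max = 1

1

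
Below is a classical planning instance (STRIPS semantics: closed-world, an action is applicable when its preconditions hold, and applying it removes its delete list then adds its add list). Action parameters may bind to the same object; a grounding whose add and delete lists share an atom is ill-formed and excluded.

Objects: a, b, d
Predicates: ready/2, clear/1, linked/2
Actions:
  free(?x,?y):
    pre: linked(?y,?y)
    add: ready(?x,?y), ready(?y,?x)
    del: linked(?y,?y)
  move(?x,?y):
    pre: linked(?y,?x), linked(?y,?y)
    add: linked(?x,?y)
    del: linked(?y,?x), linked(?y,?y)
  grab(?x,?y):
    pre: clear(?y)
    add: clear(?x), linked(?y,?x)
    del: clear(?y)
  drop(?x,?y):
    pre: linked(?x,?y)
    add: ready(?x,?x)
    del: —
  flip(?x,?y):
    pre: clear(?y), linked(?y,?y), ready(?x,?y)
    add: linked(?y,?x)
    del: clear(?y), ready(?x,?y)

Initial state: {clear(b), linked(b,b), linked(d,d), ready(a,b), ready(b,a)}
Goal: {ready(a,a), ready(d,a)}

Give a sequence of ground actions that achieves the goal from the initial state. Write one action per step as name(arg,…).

free(a,d); grab(a,b); move(a,b); drop(a,b)

1. free(a,d)  →  {clear(b), linked(b,b), ready(a,b), ready(a,d), ready(b,a), ready(d,a)}
2. grab(a,b)  →  {clear(a), linked(b,a), linked(b,b), ready(a,b), ready(a,d), ready(b,a), ready(d,a)}
3. move(a,b)  →  {clear(a), linked(a,b), ready(a,b), ready(a,d), ready(b,a), ready(d,a)}
4. drop(a,b)  →  {clear(a), linked(a,b), ready(a,a), ready(a,b), ready(a,d), ready(b,a), ready(d,a)}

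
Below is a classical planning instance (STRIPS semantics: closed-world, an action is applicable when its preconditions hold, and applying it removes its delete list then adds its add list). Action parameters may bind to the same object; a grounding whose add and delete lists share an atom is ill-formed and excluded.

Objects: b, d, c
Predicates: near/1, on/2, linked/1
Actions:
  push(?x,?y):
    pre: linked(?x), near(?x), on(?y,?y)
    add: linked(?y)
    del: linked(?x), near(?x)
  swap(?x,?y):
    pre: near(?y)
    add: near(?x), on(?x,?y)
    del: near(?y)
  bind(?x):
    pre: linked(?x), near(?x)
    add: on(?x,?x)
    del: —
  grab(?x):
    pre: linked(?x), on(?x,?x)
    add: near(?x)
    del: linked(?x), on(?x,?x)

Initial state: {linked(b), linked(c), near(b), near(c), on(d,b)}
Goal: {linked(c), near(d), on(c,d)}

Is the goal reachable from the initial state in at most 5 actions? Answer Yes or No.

Yes

1. swap(d,b)  →  {linked(b), linked(c), near(c), near(d), on(d,b)}
2. swap(c,d)  →  {linked(b), linked(c), near(c), on(c,d), on(d,b)}
3. swap(d,c)  →  {linked(b), linked(c), near(d), on(c,d), on(d,b), on(d,c)}
optimal plan length = 3; 3 ≤ 5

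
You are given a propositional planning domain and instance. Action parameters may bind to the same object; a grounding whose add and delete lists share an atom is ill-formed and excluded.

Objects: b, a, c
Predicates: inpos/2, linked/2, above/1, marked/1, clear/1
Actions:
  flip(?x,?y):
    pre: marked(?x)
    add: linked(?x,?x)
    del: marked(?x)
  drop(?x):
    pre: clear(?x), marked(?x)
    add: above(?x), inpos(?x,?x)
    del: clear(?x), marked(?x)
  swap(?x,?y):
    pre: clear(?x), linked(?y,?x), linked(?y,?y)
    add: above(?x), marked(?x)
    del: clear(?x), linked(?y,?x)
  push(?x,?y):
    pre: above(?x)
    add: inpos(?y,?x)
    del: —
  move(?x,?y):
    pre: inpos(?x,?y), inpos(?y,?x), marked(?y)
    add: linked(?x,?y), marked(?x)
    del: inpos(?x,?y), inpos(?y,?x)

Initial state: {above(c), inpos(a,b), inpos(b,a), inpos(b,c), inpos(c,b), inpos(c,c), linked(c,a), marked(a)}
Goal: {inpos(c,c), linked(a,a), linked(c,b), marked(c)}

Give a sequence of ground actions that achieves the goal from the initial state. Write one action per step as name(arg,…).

move(b,a); flip(a,b); move(c,b)

1. move(b,a)  →  {above(c), inpos(b,c), inpos(c,b), inpos(c,c), linked(b,a), linked(c,a), marked(a), marked(b)}
2. flip(a,b)  →  {above(c), inpos(b,c), inpos(c,b), inpos(c,c), linked(a,a), linked(b,a), linked(c,a), marked(b)}
3. move(c,b)  →  {above(c), inpos(c,c), linked(a,a), linked(b,a), linked(c,a), linked(c,b), marked(b), marked(c)}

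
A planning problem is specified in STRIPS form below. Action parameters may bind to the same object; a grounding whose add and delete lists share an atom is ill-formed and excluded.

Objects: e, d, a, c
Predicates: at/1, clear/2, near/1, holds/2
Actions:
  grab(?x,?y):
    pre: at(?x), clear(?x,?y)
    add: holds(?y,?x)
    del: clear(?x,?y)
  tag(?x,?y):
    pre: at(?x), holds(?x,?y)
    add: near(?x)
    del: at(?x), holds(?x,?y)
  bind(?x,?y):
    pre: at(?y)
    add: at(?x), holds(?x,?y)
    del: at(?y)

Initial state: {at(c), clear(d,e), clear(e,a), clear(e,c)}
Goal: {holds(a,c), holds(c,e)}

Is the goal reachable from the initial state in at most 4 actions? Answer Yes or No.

1. bind(e,c)  →  {at(e), clear(d,e), clear(e,a), clear(e,c), holds(e,c)}
2. bind(c,e)  →  {at(c), clear(d,e), clear(e,a), clear(e,c), holds(c,e), holds(e,c)}
3. bind(a,c)  →  {at(a), clear(d,e), clear(e,a), clear(e,c), holds(a,c), holds(c,e), holds(e,c)}
optimal plan length = 3; 3 ≤ 4

Yes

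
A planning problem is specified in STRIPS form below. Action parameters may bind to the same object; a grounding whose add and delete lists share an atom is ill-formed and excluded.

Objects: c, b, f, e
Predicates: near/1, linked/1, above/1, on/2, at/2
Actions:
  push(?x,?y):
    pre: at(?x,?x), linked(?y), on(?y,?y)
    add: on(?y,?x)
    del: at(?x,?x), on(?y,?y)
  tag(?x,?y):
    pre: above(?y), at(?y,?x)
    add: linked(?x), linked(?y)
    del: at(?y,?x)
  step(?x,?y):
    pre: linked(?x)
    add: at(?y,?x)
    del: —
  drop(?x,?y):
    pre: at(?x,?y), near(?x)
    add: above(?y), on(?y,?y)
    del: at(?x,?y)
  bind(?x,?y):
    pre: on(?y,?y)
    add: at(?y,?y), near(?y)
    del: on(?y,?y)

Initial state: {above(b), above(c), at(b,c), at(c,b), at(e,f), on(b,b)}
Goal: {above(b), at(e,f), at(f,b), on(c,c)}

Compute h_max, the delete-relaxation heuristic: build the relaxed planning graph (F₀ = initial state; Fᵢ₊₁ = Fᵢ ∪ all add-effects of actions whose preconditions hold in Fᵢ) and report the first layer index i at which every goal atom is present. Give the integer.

F0 = init (6 atoms)
F1 = F0 ∪ {at(b,b), linked(b), linked(c), near(b)}  (10 atoms)
F2 = F1 ∪ {at(c,c), at(e,b), at(e,c), at(f,b), at(f,c), on(c,c)}  (16 atoms)
goal ⊆ F2  ⇒  h_max = 2

2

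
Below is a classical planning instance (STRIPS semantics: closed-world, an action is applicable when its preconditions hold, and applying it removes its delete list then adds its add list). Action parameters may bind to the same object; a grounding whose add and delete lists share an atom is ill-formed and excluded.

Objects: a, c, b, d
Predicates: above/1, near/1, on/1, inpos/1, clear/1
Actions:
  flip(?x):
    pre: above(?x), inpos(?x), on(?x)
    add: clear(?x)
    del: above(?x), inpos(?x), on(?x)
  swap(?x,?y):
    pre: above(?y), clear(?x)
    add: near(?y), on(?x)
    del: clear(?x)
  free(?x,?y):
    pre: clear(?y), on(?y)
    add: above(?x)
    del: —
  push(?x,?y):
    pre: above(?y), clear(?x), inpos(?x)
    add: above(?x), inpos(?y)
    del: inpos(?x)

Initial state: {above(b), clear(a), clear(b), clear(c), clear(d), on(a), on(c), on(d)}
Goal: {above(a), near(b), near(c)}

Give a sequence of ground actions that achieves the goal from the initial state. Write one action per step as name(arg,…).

1. swap(a,b)  →  {above(b), clear(b), clear(c), clear(d), near(b), on(a), on(c), on(d)}
2. free(a,c)  →  {above(a), above(b), clear(b), clear(c), clear(d), near(b), on(a), on(c), on(d)}
3. free(c,c)  →  {above(a), above(b), above(c), clear(b), clear(c), clear(d), near(b), on(a), on(c), on(d)}
4. swap(c,c)  →  {above(a), above(b), above(c), clear(b), clear(d), near(b), near(c), on(a), on(c), on(d)}

swap(a,b); free(a,c); free(c,c); swap(c,c)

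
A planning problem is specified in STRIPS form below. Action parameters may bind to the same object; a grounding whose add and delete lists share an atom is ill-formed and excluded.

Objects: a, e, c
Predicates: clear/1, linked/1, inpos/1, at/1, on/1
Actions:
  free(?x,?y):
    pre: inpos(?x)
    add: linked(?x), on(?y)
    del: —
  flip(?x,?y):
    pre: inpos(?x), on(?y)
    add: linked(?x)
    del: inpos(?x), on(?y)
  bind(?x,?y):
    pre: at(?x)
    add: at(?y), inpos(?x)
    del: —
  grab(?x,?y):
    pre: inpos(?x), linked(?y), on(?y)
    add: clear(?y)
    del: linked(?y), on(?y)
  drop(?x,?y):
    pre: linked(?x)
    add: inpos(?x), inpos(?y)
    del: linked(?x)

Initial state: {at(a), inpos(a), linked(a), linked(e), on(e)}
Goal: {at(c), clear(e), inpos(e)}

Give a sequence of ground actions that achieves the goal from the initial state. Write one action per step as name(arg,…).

bind(a,e); bind(e,c); grab(a,e)

1. bind(a,e)  →  {at(a), at(e), inpos(a), linked(a), linked(e), on(e)}
2. bind(e,c)  →  {at(a), at(c), at(e), inpos(a), inpos(e), linked(a), linked(e), on(e)}
3. grab(a,e)  →  {at(a), at(c), at(e), clear(e), inpos(a), inpos(e), linked(a)}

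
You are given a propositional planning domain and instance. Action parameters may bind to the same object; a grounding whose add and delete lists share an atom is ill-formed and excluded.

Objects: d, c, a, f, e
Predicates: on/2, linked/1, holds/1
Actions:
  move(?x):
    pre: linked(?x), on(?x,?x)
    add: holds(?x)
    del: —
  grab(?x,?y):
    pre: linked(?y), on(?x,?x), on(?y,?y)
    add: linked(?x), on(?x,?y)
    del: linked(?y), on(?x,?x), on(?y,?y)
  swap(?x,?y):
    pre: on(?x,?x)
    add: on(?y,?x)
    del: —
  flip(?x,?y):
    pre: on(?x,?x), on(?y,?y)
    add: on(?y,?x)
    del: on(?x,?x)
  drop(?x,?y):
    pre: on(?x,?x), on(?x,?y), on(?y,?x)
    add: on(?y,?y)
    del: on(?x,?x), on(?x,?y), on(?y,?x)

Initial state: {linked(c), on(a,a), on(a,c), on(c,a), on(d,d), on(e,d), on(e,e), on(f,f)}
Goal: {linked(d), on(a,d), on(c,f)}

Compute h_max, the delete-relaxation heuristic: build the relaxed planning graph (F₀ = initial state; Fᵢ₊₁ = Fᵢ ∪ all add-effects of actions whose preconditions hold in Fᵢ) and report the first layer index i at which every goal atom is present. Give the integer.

F0 = init (8 atoms)
F1 = F0 ∪ {on(a,d), on(a,e), on(a,f), on(c,c), on(c,d), on(c,e), on(c,f), on(d,a), on(d,e), on(d,f), on(e,a), on(e,f), on(f,a), on(f,d), on(f,e)}  (23 atoms)
F2 = F1 ∪ {holds(c), linked(a), linked(d), linked(e), linked(f), on(d,c), on(e,c), on(f,c)}  (31 atoms)
goal ⊆ F2  ⇒  h_max = 2

2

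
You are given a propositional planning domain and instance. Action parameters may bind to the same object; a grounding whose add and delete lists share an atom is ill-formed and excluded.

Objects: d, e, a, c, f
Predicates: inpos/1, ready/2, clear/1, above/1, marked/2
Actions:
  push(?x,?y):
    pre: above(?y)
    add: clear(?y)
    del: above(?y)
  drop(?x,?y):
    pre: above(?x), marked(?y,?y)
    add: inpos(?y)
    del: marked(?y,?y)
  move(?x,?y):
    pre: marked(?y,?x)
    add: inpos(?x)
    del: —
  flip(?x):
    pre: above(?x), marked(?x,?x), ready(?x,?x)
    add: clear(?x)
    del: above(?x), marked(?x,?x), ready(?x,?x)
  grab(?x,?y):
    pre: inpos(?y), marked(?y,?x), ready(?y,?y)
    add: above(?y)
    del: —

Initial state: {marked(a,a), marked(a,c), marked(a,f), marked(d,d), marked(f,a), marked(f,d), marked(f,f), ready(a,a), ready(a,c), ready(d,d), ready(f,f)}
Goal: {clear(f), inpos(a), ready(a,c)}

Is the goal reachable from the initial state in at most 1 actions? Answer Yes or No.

1. move(a,a)  →  {inpos(a), marked(a,a), marked(a,c), marked(a,f), marked(d,d), marked(f,a), marked(f,d), marked(f,f), ready(a,a), ready(a,c), ready(d,d), ready(f,f)}
2. move(f,a)  →  {inpos(a), inpos(f), marked(a,a), marked(a,c), marked(a,f), marked(d,d), marked(f,a), marked(f,d), marked(f,f), ready(a,a), ready(a,c), ready(d,d), ready(f,f)}
3. grab(d,f)  →  {above(f), inpos(a), inpos(f), marked(a,a), marked(a,c), marked(a,f), marked(d,d), marked(f,a), marked(f,d), marked(f,f), ready(a,a), ready(a,c), ready(d,d), ready(f,f)}
4. push(d,f)  →  {clear(f), inpos(a), inpos(f), marked(a,a), marked(a,c), marked(a,f), marked(d,d), marked(f,a), marked(f,d), marked(f,f), ready(a,a), ready(a,c), ready(d,d), ready(f,f)}
optimal plan length = 4; 4 > 1

No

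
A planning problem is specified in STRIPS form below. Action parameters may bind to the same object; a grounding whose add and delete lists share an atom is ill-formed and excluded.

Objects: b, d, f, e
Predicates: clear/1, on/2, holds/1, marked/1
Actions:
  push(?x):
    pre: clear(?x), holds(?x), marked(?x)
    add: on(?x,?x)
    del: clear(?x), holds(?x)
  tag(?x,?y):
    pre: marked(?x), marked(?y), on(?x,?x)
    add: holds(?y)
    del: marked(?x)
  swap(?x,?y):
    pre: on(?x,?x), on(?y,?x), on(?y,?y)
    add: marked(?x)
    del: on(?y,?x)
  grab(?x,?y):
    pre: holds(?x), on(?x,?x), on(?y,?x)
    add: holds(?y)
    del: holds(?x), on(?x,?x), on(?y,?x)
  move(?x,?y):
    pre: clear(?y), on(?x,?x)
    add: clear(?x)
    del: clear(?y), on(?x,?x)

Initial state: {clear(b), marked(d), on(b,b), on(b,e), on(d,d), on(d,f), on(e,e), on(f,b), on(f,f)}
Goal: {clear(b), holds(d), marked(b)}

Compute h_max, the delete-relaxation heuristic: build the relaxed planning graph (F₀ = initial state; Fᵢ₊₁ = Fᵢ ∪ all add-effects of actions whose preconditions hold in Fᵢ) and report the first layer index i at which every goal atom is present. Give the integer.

1

F0 = init (9 atoms)
F1 = F0 ∪ {clear(d), clear(e), clear(f), holds(d), marked(b), marked(e), marked(f)}  (16 atoms)
goal ⊆ F1  ⇒  h_max = 1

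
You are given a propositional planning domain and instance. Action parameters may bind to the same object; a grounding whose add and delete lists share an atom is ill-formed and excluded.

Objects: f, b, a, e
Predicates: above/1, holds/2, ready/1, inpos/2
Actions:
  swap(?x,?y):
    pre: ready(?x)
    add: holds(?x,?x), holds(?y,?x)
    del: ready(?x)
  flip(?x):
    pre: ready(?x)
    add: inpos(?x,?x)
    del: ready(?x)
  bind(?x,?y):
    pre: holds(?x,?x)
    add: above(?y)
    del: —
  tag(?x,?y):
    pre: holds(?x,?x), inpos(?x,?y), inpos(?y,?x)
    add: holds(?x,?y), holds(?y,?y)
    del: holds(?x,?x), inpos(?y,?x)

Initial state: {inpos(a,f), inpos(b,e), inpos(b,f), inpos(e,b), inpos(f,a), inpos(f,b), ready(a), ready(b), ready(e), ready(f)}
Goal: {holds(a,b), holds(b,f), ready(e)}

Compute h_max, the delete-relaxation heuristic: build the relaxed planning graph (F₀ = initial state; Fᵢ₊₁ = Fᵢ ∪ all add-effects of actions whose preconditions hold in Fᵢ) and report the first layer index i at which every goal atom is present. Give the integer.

F0 = init (10 atoms)
F1 = F0 ∪ {holds(a,a), holds(a,b), holds(a,e), holds(a,f), holds(b,a), holds(b,b), holds(b,e), holds(b,f), holds(e,a), holds(e,b), holds(e,e), holds(e,f), holds(f,a), holds(f,b), holds(f,e), holds(f,f), inpos(a,a), inpos(b,b), inpos(e,e), inpos(f,f)}  (30 atoms)
goal ⊆ F1  ⇒  h_max = 1

1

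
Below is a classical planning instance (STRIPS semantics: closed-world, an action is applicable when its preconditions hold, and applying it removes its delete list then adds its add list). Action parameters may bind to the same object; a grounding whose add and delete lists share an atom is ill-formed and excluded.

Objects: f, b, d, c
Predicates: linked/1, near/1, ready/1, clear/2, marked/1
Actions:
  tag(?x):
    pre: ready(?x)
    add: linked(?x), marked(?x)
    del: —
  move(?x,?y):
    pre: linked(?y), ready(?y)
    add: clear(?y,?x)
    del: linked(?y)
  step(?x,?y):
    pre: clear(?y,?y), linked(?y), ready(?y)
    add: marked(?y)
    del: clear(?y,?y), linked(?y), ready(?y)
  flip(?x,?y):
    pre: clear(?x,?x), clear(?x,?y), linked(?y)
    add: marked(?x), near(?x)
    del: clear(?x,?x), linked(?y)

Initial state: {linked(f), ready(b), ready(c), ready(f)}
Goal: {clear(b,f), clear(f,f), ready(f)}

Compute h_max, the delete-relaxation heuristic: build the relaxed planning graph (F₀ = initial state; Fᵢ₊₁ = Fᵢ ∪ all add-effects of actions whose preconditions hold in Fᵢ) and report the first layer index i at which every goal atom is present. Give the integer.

F0 = init (4 atoms)
F1 = F0 ∪ {clear(f,b), clear(f,c), clear(f,d), clear(f,f), linked(b), linked(c), marked(b), marked(c), marked(f)}  (13 atoms)
F2 = F1 ∪ {clear(b,b), clear(b,c), clear(b,d), clear(b,f), clear(c,b), clear(c,c), clear(c,d), clear(c,f), near(f)}  (22 atoms)
goal ⊆ F2  ⇒  h_max = 2

2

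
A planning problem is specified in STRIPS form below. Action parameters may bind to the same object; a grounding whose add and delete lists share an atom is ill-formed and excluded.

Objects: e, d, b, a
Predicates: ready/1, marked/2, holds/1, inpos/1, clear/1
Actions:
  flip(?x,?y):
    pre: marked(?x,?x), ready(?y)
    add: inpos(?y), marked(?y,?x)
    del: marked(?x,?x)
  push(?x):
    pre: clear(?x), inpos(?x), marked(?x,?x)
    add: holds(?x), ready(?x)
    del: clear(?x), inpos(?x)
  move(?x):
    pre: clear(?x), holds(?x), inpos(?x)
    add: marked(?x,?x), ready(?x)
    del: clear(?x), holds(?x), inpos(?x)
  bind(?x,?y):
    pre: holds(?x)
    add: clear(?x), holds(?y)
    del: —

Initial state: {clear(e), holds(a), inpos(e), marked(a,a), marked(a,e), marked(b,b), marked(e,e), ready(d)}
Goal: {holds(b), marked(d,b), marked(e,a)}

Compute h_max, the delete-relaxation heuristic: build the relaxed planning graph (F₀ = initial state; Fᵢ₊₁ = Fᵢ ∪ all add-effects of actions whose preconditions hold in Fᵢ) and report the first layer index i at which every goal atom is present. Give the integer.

F0 = init (8 atoms)
F1 = F0 ∪ {clear(a), holds(b), holds(d), holds(e), inpos(d), marked(d,a), marked(d,b), marked(d,e), ready(e)}  (17 atoms)
F2 = F1 ∪ {clear(b), clear(d), marked(e,a), marked(e,b)}  (21 atoms)
goal ⊆ F2  ⇒  h_max = 2

2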